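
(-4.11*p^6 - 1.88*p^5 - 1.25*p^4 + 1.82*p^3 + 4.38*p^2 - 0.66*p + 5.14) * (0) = 0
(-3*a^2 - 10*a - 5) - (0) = -3*a^2 - 10*a - 5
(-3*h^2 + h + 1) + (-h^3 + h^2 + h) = -h^3 - 2*h^2 + 2*h + 1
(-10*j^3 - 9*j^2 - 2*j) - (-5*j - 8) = -10*j^3 - 9*j^2 + 3*j + 8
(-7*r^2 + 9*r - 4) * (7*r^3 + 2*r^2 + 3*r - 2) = -49*r^5 + 49*r^4 - 31*r^3 + 33*r^2 - 30*r + 8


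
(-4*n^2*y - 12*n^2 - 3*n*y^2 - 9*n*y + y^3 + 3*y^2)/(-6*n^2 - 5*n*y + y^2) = (-4*n*y - 12*n + y^2 + 3*y)/(-6*n + y)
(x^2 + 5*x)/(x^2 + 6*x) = (x + 5)/(x + 6)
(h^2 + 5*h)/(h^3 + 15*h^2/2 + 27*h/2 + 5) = 2*h/(2*h^2 + 5*h + 2)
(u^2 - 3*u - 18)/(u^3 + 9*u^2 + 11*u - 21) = (u - 6)/(u^2 + 6*u - 7)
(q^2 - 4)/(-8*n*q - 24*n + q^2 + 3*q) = (4 - q^2)/(8*n*q + 24*n - q^2 - 3*q)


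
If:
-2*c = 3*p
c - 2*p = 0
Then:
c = 0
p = 0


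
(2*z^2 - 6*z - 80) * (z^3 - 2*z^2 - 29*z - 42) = 2*z^5 - 10*z^4 - 126*z^3 + 250*z^2 + 2572*z + 3360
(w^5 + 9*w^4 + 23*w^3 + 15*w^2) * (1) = w^5 + 9*w^4 + 23*w^3 + 15*w^2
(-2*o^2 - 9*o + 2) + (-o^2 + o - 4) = -3*o^2 - 8*o - 2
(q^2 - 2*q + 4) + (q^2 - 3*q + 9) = 2*q^2 - 5*q + 13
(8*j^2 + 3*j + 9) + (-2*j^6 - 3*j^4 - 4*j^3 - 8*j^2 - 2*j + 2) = -2*j^6 - 3*j^4 - 4*j^3 + j + 11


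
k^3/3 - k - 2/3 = (k/3 + 1/3)*(k - 2)*(k + 1)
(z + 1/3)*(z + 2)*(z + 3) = z^3 + 16*z^2/3 + 23*z/3 + 2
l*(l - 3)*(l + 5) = l^3 + 2*l^2 - 15*l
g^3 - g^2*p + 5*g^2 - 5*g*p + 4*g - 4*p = (g + 1)*(g + 4)*(g - p)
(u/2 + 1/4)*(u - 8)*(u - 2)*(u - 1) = u^4/2 - 21*u^3/4 + 41*u^2/4 - 3*u/2 - 4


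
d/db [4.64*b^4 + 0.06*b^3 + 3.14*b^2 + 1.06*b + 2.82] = 18.56*b^3 + 0.18*b^2 + 6.28*b + 1.06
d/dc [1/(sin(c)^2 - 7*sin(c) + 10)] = (7 - 2*sin(c))*cos(c)/(sin(c)^2 - 7*sin(c) + 10)^2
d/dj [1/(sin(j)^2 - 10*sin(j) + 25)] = -2*cos(j)/(sin(j) - 5)^3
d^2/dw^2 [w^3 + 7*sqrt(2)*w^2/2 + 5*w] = 6*w + 7*sqrt(2)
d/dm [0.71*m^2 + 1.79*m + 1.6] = 1.42*m + 1.79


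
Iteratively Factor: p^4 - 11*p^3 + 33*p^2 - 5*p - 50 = (p - 2)*(p^3 - 9*p^2 + 15*p + 25) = (p - 5)*(p - 2)*(p^2 - 4*p - 5) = (p - 5)^2*(p - 2)*(p + 1)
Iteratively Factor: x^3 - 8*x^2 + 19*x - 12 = (x - 1)*(x^2 - 7*x + 12) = (x - 4)*(x - 1)*(x - 3)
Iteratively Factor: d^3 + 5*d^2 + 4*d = (d + 1)*(d^2 + 4*d) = d*(d + 1)*(d + 4)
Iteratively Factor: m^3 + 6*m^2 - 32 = (m + 4)*(m^2 + 2*m - 8) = (m + 4)^2*(m - 2)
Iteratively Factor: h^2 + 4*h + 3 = (h + 1)*(h + 3)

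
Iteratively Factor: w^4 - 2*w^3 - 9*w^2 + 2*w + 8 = (w - 4)*(w^3 + 2*w^2 - w - 2) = (w - 4)*(w - 1)*(w^2 + 3*w + 2) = (w - 4)*(w - 1)*(w + 2)*(w + 1)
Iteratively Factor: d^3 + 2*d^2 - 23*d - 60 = (d - 5)*(d^2 + 7*d + 12) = (d - 5)*(d + 4)*(d + 3)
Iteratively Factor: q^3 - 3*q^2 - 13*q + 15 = (q + 3)*(q^2 - 6*q + 5) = (q - 5)*(q + 3)*(q - 1)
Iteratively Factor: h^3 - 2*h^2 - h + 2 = (h - 2)*(h^2 - 1) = (h - 2)*(h + 1)*(h - 1)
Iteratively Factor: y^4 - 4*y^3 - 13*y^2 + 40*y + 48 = (y - 4)*(y^3 - 13*y - 12) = (y - 4)*(y + 3)*(y^2 - 3*y - 4) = (y - 4)*(y + 1)*(y + 3)*(y - 4)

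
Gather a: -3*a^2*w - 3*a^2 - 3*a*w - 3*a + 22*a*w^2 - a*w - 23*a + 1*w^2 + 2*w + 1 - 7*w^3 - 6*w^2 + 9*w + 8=a^2*(-3*w - 3) + a*(22*w^2 - 4*w - 26) - 7*w^3 - 5*w^2 + 11*w + 9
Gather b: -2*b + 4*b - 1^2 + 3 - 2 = 2*b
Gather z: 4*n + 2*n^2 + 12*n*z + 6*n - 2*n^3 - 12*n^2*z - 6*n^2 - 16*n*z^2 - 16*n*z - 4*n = -2*n^3 - 4*n^2 - 16*n*z^2 + 6*n + z*(-12*n^2 - 4*n)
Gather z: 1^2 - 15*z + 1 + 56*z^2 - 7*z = 56*z^2 - 22*z + 2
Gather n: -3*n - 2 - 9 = -3*n - 11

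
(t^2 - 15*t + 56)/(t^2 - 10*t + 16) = (t - 7)/(t - 2)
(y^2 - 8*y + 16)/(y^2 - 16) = (y - 4)/(y + 4)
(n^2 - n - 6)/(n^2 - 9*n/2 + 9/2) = 2*(n + 2)/(2*n - 3)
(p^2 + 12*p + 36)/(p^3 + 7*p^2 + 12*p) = (p^2 + 12*p + 36)/(p*(p^2 + 7*p + 12))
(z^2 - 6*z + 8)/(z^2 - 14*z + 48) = (z^2 - 6*z + 8)/(z^2 - 14*z + 48)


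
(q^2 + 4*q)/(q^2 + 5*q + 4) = q/(q + 1)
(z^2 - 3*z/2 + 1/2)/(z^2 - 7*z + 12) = (2*z^2 - 3*z + 1)/(2*(z^2 - 7*z + 12))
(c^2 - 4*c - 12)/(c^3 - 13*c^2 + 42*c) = (c + 2)/(c*(c - 7))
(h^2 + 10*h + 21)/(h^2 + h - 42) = (h + 3)/(h - 6)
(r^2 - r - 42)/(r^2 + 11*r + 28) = (r^2 - r - 42)/(r^2 + 11*r + 28)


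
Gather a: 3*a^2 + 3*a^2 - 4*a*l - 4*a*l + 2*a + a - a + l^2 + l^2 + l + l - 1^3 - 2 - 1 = 6*a^2 + a*(2 - 8*l) + 2*l^2 + 2*l - 4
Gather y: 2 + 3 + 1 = 6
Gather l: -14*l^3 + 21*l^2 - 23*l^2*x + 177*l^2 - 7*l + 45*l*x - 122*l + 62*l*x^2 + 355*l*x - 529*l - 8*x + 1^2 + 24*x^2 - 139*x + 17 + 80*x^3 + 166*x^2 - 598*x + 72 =-14*l^3 + l^2*(198 - 23*x) + l*(62*x^2 + 400*x - 658) + 80*x^3 + 190*x^2 - 745*x + 90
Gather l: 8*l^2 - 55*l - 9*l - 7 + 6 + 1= 8*l^2 - 64*l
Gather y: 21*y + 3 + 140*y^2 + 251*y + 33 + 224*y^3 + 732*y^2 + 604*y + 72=224*y^3 + 872*y^2 + 876*y + 108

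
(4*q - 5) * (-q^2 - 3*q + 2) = -4*q^3 - 7*q^2 + 23*q - 10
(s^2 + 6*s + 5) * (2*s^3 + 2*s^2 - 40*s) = 2*s^5 + 14*s^4 - 18*s^3 - 230*s^2 - 200*s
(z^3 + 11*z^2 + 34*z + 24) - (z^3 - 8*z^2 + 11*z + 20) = 19*z^2 + 23*z + 4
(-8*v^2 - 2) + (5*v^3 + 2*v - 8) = 5*v^3 - 8*v^2 + 2*v - 10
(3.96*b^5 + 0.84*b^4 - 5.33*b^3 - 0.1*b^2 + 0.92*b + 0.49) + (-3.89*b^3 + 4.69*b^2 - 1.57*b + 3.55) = 3.96*b^5 + 0.84*b^4 - 9.22*b^3 + 4.59*b^2 - 0.65*b + 4.04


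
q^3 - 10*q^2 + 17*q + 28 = (q - 7)*(q - 4)*(q + 1)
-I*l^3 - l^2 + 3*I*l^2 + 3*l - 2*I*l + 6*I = (l - 3)*(l - 2*I)*(-I*l + 1)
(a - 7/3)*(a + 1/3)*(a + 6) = a^3 + 4*a^2 - 115*a/9 - 14/3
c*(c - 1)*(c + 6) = c^3 + 5*c^2 - 6*c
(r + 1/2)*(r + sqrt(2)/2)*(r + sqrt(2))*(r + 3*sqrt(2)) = r^4 + r^3/2 + 9*sqrt(2)*r^3/2 + 9*sqrt(2)*r^2/4 + 10*r^2 + 3*sqrt(2)*r + 5*r + 3*sqrt(2)/2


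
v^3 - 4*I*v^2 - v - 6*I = (v - 3*I)*(v - 2*I)*(v + I)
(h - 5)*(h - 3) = h^2 - 8*h + 15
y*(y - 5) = y^2 - 5*y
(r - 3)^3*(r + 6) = r^4 - 3*r^3 - 27*r^2 + 135*r - 162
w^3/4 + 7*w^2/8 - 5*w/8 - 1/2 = (w/4 + 1)*(w - 1)*(w + 1/2)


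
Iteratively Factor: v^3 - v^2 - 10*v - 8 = (v + 2)*(v^2 - 3*v - 4) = (v - 4)*(v + 2)*(v + 1)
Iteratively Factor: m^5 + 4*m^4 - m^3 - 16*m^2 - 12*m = (m + 1)*(m^4 + 3*m^3 - 4*m^2 - 12*m) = (m - 2)*(m + 1)*(m^3 + 5*m^2 + 6*m) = (m - 2)*(m + 1)*(m + 3)*(m^2 + 2*m) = m*(m - 2)*(m + 1)*(m + 3)*(m + 2)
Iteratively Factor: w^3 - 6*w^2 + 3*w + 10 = (w - 2)*(w^2 - 4*w - 5) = (w - 5)*(w - 2)*(w + 1)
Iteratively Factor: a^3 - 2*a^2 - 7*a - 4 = (a + 1)*(a^2 - 3*a - 4) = (a - 4)*(a + 1)*(a + 1)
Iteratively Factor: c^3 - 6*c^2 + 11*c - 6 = (c - 3)*(c^2 - 3*c + 2) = (c - 3)*(c - 1)*(c - 2)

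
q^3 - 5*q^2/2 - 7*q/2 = q*(q - 7/2)*(q + 1)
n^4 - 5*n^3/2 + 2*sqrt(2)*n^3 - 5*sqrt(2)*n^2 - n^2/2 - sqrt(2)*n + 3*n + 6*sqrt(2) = (n - 2)*(n - 3/2)*(n + 1)*(n + 2*sqrt(2))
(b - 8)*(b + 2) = b^2 - 6*b - 16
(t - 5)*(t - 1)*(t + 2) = t^3 - 4*t^2 - 7*t + 10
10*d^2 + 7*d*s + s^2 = (2*d + s)*(5*d + s)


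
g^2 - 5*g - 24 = (g - 8)*(g + 3)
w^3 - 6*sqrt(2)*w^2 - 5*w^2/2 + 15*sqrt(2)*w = w*(w - 5/2)*(w - 6*sqrt(2))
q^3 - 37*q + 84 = (q - 4)*(q - 3)*(q + 7)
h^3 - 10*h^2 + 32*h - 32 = (h - 4)^2*(h - 2)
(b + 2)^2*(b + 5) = b^3 + 9*b^2 + 24*b + 20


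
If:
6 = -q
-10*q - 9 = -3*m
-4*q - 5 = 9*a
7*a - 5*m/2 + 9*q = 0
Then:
No Solution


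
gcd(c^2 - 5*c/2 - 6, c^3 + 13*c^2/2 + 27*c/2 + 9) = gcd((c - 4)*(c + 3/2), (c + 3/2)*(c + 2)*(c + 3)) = c + 3/2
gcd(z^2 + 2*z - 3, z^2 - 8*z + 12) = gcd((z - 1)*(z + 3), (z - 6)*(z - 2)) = 1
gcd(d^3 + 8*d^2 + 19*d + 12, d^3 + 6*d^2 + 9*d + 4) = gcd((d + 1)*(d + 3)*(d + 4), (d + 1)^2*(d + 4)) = d^2 + 5*d + 4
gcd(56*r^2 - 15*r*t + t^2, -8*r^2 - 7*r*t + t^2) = 8*r - t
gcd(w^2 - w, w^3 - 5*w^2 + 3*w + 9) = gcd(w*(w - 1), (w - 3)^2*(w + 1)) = 1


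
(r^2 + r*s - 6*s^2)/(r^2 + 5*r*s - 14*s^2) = (r + 3*s)/(r + 7*s)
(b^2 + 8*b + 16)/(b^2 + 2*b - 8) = (b + 4)/(b - 2)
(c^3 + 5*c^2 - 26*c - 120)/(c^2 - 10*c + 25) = (c^2 + 10*c + 24)/(c - 5)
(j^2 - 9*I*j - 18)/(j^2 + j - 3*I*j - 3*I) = (j - 6*I)/(j + 1)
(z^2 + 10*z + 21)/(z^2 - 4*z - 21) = (z + 7)/(z - 7)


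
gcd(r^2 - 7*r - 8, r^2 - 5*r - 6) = r + 1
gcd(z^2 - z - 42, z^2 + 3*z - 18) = z + 6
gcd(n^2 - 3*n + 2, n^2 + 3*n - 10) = n - 2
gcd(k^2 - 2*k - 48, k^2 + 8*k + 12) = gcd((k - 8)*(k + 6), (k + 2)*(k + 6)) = k + 6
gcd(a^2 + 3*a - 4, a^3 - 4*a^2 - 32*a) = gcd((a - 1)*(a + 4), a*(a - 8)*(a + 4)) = a + 4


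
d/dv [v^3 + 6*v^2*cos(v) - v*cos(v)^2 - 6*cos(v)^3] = -6*v^2*sin(v) + 3*v^2 + v*sin(2*v) + 12*v*cos(v) + 18*sin(v)*cos(v)^2 - cos(v)^2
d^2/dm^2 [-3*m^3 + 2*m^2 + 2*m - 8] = 4 - 18*m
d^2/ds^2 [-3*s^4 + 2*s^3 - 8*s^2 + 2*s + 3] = -36*s^2 + 12*s - 16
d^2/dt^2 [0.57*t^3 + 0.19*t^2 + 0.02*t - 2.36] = 3.42*t + 0.38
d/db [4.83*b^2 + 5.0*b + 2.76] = 9.66*b + 5.0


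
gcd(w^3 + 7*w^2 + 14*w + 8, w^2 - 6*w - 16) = w + 2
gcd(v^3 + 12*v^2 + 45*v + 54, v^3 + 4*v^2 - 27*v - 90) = v^2 + 9*v + 18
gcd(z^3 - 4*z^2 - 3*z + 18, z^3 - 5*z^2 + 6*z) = z - 3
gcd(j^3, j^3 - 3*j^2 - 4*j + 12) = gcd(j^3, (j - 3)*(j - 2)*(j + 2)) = 1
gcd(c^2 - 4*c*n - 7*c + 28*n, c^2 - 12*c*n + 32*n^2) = c - 4*n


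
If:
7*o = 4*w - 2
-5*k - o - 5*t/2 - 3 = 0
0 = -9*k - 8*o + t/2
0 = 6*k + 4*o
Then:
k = 6/23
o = -9/23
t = -36/23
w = -17/92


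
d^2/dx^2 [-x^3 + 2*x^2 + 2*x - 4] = 4 - 6*x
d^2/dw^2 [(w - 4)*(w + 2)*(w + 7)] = 6*w + 10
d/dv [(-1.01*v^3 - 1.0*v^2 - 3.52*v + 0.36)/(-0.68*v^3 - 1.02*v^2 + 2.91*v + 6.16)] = (4.44089209850063e-16*v^5 + 0.3502*v^4 - 10.6654*v^3 - 24.4308*v^2 - 11.5856*v - 22.7308)/(0.4624*v^6 + 1.3872*v^5 - 2.9172*v^4 - 14.314*v^3 - 4.0983*v^2 + 35.8512*v + 37.9456)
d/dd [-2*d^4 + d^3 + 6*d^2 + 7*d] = -8*d^3 + 3*d^2 + 12*d + 7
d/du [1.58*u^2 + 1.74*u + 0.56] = 3.16*u + 1.74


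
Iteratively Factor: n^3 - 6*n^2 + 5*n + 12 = (n + 1)*(n^2 - 7*n + 12) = (n - 4)*(n + 1)*(n - 3)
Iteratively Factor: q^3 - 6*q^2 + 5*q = (q)*(q^2 - 6*q + 5) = q*(q - 1)*(q - 5)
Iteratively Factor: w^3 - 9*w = (w + 3)*(w^2 - 3*w) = w*(w + 3)*(w - 3)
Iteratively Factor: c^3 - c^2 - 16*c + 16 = (c + 4)*(c^2 - 5*c + 4) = (c - 1)*(c + 4)*(c - 4)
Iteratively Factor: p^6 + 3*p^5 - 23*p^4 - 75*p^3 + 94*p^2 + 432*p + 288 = (p - 4)*(p^5 + 7*p^4 + 5*p^3 - 55*p^2 - 126*p - 72) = (p - 4)*(p + 1)*(p^4 + 6*p^3 - p^2 - 54*p - 72) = (p - 4)*(p + 1)*(p + 3)*(p^3 + 3*p^2 - 10*p - 24) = (p - 4)*(p + 1)*(p + 3)*(p + 4)*(p^2 - p - 6) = (p - 4)*(p + 1)*(p + 2)*(p + 3)*(p + 4)*(p - 3)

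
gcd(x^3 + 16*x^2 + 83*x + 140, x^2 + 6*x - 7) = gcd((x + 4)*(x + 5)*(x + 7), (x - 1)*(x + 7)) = x + 7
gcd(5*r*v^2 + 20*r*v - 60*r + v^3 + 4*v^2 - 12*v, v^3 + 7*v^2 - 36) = v^2 + 4*v - 12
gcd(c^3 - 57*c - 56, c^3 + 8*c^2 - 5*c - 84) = c + 7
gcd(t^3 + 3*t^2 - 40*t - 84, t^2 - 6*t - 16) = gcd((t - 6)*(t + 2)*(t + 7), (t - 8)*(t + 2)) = t + 2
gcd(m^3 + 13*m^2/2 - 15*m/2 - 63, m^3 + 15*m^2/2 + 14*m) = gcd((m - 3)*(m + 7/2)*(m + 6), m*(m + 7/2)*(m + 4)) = m + 7/2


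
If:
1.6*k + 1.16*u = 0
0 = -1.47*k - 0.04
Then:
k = -0.03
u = 0.04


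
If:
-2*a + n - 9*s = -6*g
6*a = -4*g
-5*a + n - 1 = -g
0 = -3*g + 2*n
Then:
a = -4/35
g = 6/35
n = 9/35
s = 53/315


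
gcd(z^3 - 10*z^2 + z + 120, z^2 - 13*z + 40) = z^2 - 13*z + 40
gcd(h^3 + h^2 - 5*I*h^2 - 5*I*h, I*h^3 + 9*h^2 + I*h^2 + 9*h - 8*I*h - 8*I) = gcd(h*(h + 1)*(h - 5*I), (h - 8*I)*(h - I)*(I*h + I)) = h + 1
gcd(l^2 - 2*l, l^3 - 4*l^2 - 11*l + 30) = l - 2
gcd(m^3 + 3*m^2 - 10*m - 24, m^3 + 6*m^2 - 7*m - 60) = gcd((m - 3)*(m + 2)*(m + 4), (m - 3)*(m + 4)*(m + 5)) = m^2 + m - 12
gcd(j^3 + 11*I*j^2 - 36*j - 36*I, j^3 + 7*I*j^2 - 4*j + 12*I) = j^2 + 8*I*j - 12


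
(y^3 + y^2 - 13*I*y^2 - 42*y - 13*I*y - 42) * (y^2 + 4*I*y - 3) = y^5 + y^4 - 9*I*y^4 + 7*y^3 - 9*I*y^3 + 7*y^2 - 129*I*y^2 + 126*y - 129*I*y + 126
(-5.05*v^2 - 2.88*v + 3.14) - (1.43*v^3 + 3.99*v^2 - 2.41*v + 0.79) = -1.43*v^3 - 9.04*v^2 - 0.47*v + 2.35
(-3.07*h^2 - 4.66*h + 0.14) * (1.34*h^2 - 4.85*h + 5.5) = -4.1138*h^4 + 8.6451*h^3 + 5.9036*h^2 - 26.309*h + 0.77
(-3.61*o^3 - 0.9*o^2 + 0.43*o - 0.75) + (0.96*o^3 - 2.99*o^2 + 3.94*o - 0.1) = -2.65*o^3 - 3.89*o^2 + 4.37*o - 0.85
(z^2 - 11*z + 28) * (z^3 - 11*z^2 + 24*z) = z^5 - 22*z^4 + 173*z^3 - 572*z^2 + 672*z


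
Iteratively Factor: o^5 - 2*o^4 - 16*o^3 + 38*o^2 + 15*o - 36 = (o + 1)*(o^4 - 3*o^3 - 13*o^2 + 51*o - 36) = (o - 3)*(o + 1)*(o^3 - 13*o + 12) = (o - 3)^2*(o + 1)*(o^2 + 3*o - 4) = (o - 3)^2*(o - 1)*(o + 1)*(o + 4)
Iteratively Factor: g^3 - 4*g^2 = (g)*(g^2 - 4*g) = g^2*(g - 4)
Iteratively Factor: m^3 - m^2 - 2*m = (m + 1)*(m^2 - 2*m) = m*(m + 1)*(m - 2)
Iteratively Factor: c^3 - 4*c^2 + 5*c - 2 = (c - 1)*(c^2 - 3*c + 2) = (c - 1)^2*(c - 2)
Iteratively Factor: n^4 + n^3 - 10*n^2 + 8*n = (n)*(n^3 + n^2 - 10*n + 8) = n*(n - 1)*(n^2 + 2*n - 8) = n*(n - 2)*(n - 1)*(n + 4)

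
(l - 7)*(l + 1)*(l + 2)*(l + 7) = l^4 + 3*l^3 - 47*l^2 - 147*l - 98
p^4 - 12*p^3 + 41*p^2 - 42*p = p*(p - 7)*(p - 3)*(p - 2)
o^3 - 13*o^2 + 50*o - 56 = (o - 7)*(o - 4)*(o - 2)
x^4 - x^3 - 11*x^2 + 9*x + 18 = (x - 3)*(x - 2)*(x + 1)*(x + 3)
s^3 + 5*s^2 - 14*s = s*(s - 2)*(s + 7)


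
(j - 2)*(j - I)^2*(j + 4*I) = j^4 - 2*j^3 + 2*I*j^3 + 7*j^2 - 4*I*j^2 - 14*j - 4*I*j + 8*I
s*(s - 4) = s^2 - 4*s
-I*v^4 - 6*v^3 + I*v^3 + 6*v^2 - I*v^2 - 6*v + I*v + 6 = (v - 6*I)*(v - I)*(v + I)*(-I*v + I)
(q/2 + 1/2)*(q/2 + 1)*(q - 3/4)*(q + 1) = q^4/4 + 13*q^3/16 + q^2/2 - 7*q/16 - 3/8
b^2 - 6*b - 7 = (b - 7)*(b + 1)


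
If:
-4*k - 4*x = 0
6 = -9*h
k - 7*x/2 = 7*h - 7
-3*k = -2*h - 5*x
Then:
No Solution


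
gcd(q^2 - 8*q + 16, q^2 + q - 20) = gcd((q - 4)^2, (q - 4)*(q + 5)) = q - 4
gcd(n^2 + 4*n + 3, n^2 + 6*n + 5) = n + 1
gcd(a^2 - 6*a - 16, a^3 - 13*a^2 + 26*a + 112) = a^2 - 6*a - 16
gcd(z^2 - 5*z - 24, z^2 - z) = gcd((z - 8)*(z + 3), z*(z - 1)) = 1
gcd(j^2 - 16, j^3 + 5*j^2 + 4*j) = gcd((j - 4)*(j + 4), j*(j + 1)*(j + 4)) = j + 4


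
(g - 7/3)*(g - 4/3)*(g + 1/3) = g^3 - 10*g^2/3 + 17*g/9 + 28/27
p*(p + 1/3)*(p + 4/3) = p^3 + 5*p^2/3 + 4*p/9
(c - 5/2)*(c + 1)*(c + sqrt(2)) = c^3 - 3*c^2/2 + sqrt(2)*c^2 - 5*c/2 - 3*sqrt(2)*c/2 - 5*sqrt(2)/2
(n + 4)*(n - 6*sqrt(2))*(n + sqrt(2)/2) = n^3 - 11*sqrt(2)*n^2/2 + 4*n^2 - 22*sqrt(2)*n - 6*n - 24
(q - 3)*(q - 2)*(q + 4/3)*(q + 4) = q^4 + q^3/3 - 46*q^2/3 + 16*q/3 + 32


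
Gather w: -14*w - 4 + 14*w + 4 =0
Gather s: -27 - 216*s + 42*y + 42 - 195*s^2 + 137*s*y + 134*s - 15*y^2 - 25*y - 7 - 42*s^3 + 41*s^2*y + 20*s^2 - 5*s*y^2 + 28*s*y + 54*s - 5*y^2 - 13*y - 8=-42*s^3 + s^2*(41*y - 175) + s*(-5*y^2 + 165*y - 28) - 20*y^2 + 4*y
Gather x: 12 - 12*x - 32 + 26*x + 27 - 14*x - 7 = 0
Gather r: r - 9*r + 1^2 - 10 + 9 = -8*r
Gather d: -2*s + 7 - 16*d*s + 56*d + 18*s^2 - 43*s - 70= d*(56 - 16*s) + 18*s^2 - 45*s - 63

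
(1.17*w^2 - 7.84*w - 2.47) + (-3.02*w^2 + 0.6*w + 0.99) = -1.85*w^2 - 7.24*w - 1.48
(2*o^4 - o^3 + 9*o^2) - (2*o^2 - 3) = 2*o^4 - o^3 + 7*o^2 + 3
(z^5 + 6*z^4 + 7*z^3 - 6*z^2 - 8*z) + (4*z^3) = z^5 + 6*z^4 + 11*z^3 - 6*z^2 - 8*z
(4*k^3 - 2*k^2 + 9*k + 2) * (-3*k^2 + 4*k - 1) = -12*k^5 + 22*k^4 - 39*k^3 + 32*k^2 - k - 2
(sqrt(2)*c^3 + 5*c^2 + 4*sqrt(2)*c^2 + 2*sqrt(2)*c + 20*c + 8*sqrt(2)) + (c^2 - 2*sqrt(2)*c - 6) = sqrt(2)*c^3 + 4*sqrt(2)*c^2 + 6*c^2 + 20*c - 6 + 8*sqrt(2)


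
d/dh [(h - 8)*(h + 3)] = 2*h - 5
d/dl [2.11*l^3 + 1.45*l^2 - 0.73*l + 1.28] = 6.33*l^2 + 2.9*l - 0.73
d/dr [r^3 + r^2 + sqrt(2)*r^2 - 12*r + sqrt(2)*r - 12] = 3*r^2 + 2*r + 2*sqrt(2)*r - 12 + sqrt(2)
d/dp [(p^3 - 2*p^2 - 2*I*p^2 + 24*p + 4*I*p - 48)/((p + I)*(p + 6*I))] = (p^4 + 14*I*p^3 + p^2*(-28 - 18*I) + 24*p*(5 + I) - 144 + 312*I)/(p^4 + 14*I*p^3 - 61*p^2 - 84*I*p + 36)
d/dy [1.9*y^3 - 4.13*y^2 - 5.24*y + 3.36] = 5.7*y^2 - 8.26*y - 5.24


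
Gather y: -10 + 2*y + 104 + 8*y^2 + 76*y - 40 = 8*y^2 + 78*y + 54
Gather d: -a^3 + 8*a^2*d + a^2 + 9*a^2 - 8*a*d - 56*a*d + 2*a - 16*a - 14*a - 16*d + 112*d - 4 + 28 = -a^3 + 10*a^2 - 28*a + d*(8*a^2 - 64*a + 96) + 24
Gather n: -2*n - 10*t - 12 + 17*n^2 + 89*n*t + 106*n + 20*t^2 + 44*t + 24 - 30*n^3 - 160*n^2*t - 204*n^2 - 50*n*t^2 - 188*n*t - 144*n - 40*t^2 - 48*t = -30*n^3 + n^2*(-160*t - 187) + n*(-50*t^2 - 99*t - 40) - 20*t^2 - 14*t + 12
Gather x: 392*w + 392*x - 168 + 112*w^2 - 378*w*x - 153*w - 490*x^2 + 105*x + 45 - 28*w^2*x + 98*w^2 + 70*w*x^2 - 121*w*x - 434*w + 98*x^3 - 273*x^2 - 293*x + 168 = 210*w^2 - 195*w + 98*x^3 + x^2*(70*w - 763) + x*(-28*w^2 - 499*w + 204) + 45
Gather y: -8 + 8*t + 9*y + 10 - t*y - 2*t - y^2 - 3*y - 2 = 6*t - y^2 + y*(6 - t)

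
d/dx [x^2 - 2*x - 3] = 2*x - 2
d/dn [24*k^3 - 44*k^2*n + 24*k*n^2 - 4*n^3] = -44*k^2 + 48*k*n - 12*n^2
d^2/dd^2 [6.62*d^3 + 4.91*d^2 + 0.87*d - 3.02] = 39.72*d + 9.82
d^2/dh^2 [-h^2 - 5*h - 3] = -2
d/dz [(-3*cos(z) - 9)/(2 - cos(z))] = 15*sin(z)/(cos(z) - 2)^2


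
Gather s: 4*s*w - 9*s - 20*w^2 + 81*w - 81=s*(4*w - 9) - 20*w^2 + 81*w - 81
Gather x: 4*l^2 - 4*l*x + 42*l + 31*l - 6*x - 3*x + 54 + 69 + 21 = 4*l^2 + 73*l + x*(-4*l - 9) + 144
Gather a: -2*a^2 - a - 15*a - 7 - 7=-2*a^2 - 16*a - 14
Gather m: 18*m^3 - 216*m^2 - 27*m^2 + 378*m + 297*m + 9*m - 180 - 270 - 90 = 18*m^3 - 243*m^2 + 684*m - 540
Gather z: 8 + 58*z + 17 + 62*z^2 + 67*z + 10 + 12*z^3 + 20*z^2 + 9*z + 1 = 12*z^3 + 82*z^2 + 134*z + 36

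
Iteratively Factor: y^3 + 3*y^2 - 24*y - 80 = (y + 4)*(y^2 - y - 20) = (y + 4)^2*(y - 5)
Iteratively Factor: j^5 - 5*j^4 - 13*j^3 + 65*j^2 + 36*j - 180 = (j - 2)*(j^4 - 3*j^3 - 19*j^2 + 27*j + 90) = (j - 3)*(j - 2)*(j^3 - 19*j - 30) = (j - 3)*(j - 2)*(j + 3)*(j^2 - 3*j - 10) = (j - 5)*(j - 3)*(j - 2)*(j + 3)*(j + 2)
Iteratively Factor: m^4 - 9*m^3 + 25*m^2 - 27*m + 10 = (m - 2)*(m^3 - 7*m^2 + 11*m - 5) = (m - 5)*(m - 2)*(m^2 - 2*m + 1) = (m - 5)*(m - 2)*(m - 1)*(m - 1)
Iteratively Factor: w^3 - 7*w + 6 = (w - 1)*(w^2 + w - 6) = (w - 1)*(w + 3)*(w - 2)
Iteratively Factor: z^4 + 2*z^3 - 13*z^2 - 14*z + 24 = (z + 2)*(z^3 - 13*z + 12) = (z - 1)*(z + 2)*(z^2 + z - 12) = (z - 1)*(z + 2)*(z + 4)*(z - 3)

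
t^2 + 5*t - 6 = (t - 1)*(t + 6)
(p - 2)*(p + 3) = p^2 + p - 6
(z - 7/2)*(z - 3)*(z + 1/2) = z^3 - 6*z^2 + 29*z/4 + 21/4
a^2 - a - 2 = (a - 2)*(a + 1)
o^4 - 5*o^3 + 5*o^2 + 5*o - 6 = (o - 3)*(o - 2)*(o - 1)*(o + 1)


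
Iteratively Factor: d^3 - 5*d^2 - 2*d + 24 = (d + 2)*(d^2 - 7*d + 12) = (d - 3)*(d + 2)*(d - 4)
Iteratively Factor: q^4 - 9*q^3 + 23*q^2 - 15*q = (q - 1)*(q^3 - 8*q^2 + 15*q) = q*(q - 1)*(q^2 - 8*q + 15) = q*(q - 5)*(q - 1)*(q - 3)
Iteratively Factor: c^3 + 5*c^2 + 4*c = (c + 1)*(c^2 + 4*c) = c*(c + 1)*(c + 4)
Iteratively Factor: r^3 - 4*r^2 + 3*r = (r)*(r^2 - 4*r + 3) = r*(r - 3)*(r - 1)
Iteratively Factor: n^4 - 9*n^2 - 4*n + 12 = (n - 3)*(n^3 + 3*n^2 - 4) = (n - 3)*(n - 1)*(n^2 + 4*n + 4) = (n - 3)*(n - 1)*(n + 2)*(n + 2)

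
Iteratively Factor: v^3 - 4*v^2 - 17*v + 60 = (v - 3)*(v^2 - v - 20) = (v - 5)*(v - 3)*(v + 4)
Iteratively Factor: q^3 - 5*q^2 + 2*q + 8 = (q - 2)*(q^2 - 3*q - 4) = (q - 4)*(q - 2)*(q + 1)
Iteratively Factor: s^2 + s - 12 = (s - 3)*(s + 4)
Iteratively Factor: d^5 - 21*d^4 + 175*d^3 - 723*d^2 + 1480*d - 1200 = (d - 4)*(d^4 - 17*d^3 + 107*d^2 - 295*d + 300) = (d - 4)^2*(d^3 - 13*d^2 + 55*d - 75) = (d - 5)*(d - 4)^2*(d^2 - 8*d + 15) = (d - 5)*(d - 4)^2*(d - 3)*(d - 5)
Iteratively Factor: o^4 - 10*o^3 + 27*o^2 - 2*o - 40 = (o - 4)*(o^3 - 6*o^2 + 3*o + 10) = (o - 5)*(o - 4)*(o^2 - o - 2) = (o - 5)*(o - 4)*(o - 2)*(o + 1)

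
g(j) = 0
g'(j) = 0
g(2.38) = 0.00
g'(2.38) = 0.00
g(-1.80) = 0.00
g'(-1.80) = 0.00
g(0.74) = 0.00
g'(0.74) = 0.00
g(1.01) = 0.00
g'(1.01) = 0.00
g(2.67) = 0.00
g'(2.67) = 0.00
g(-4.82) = 0.00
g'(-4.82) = 0.00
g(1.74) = 0.00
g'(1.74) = 0.00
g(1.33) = 0.00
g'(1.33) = 0.00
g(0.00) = 0.00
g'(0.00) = 0.00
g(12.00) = 0.00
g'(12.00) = 0.00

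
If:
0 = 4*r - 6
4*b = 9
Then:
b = 9/4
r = 3/2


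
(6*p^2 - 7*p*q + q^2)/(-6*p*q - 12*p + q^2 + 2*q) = (-p + q)/(q + 2)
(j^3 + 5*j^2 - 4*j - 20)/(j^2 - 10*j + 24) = (j^3 + 5*j^2 - 4*j - 20)/(j^2 - 10*j + 24)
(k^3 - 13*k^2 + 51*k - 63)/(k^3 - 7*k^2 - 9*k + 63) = (k - 3)/(k + 3)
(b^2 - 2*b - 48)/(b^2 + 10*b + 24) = (b - 8)/(b + 4)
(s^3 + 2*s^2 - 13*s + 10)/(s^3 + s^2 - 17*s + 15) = (s - 2)/(s - 3)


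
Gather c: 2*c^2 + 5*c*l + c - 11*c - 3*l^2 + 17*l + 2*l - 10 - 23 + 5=2*c^2 + c*(5*l - 10) - 3*l^2 + 19*l - 28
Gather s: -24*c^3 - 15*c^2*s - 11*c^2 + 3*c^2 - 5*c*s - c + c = -24*c^3 - 8*c^2 + s*(-15*c^2 - 5*c)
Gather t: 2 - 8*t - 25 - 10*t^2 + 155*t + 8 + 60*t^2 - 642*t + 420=50*t^2 - 495*t + 405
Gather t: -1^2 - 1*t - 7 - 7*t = -8*t - 8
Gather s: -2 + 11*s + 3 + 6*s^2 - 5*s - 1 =6*s^2 + 6*s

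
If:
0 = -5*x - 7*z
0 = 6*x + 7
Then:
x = -7/6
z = 5/6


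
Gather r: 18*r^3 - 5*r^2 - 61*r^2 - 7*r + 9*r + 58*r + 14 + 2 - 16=18*r^3 - 66*r^2 + 60*r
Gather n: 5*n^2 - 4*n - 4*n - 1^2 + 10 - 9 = 5*n^2 - 8*n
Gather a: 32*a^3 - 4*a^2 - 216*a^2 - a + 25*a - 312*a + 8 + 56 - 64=32*a^3 - 220*a^2 - 288*a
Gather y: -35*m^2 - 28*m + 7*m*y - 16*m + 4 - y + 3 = -35*m^2 - 44*m + y*(7*m - 1) + 7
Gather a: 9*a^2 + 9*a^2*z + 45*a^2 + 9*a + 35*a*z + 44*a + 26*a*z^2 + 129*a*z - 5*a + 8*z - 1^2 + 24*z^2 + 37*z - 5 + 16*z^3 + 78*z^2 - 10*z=a^2*(9*z + 54) + a*(26*z^2 + 164*z + 48) + 16*z^3 + 102*z^2 + 35*z - 6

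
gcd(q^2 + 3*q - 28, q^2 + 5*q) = 1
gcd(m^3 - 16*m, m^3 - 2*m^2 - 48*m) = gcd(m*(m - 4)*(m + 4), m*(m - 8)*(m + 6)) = m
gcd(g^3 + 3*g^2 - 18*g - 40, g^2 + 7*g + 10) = g^2 + 7*g + 10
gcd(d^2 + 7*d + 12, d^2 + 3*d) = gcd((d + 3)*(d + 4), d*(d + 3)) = d + 3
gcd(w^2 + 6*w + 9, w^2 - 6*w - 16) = 1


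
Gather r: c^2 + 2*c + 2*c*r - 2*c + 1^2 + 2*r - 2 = c^2 + r*(2*c + 2) - 1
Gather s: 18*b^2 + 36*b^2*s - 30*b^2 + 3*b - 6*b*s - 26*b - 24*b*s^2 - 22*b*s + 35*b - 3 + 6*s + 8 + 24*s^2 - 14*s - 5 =-12*b^2 + 12*b + s^2*(24 - 24*b) + s*(36*b^2 - 28*b - 8)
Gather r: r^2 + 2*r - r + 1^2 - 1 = r^2 + r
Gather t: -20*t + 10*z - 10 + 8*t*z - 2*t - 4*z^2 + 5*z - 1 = t*(8*z - 22) - 4*z^2 + 15*z - 11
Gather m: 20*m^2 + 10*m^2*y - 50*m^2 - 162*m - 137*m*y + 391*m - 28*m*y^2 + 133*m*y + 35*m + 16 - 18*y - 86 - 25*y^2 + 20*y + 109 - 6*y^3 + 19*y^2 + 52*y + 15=m^2*(10*y - 30) + m*(-28*y^2 - 4*y + 264) - 6*y^3 - 6*y^2 + 54*y + 54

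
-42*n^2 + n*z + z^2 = (-6*n + z)*(7*n + z)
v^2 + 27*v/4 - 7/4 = (v - 1/4)*(v + 7)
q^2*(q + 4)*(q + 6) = q^4 + 10*q^3 + 24*q^2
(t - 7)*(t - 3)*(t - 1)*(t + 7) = t^4 - 4*t^3 - 46*t^2 + 196*t - 147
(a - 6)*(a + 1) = a^2 - 5*a - 6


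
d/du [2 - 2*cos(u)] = 2*sin(u)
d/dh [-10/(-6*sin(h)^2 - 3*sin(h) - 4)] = -30*(4*sin(h) + 1)*cos(h)/(6*sin(h)^2 + 3*sin(h) + 4)^2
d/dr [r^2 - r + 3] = 2*r - 1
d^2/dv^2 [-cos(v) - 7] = cos(v)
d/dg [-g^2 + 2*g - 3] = 2 - 2*g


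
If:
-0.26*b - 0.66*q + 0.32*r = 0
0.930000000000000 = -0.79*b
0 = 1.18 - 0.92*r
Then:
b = -1.18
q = 1.09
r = 1.28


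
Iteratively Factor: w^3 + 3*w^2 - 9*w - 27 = (w + 3)*(w^2 - 9) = (w + 3)^2*(w - 3)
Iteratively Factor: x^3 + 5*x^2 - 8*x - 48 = (x + 4)*(x^2 + x - 12) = (x + 4)^2*(x - 3)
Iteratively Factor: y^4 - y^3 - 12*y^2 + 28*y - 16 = (y + 4)*(y^3 - 5*y^2 + 8*y - 4) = (y - 2)*(y + 4)*(y^2 - 3*y + 2) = (y - 2)*(y - 1)*(y + 4)*(y - 2)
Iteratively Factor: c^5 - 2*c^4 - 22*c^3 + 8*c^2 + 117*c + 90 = (c + 2)*(c^4 - 4*c^3 - 14*c^2 + 36*c + 45) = (c - 3)*(c + 2)*(c^3 - c^2 - 17*c - 15) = (c - 3)*(c + 1)*(c + 2)*(c^2 - 2*c - 15) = (c - 5)*(c - 3)*(c + 1)*(c + 2)*(c + 3)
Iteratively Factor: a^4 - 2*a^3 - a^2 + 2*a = (a - 2)*(a^3 - a) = a*(a - 2)*(a^2 - 1) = a*(a - 2)*(a - 1)*(a + 1)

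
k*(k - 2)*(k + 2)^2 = k^4 + 2*k^3 - 4*k^2 - 8*k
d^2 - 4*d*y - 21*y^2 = (d - 7*y)*(d + 3*y)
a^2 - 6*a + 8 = (a - 4)*(a - 2)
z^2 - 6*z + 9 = (z - 3)^2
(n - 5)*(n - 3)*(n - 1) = n^3 - 9*n^2 + 23*n - 15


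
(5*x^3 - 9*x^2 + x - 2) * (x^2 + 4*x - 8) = 5*x^5 + 11*x^4 - 75*x^3 + 74*x^2 - 16*x + 16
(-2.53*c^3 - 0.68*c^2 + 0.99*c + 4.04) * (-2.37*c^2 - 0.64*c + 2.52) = 5.9961*c^5 + 3.2308*c^4 - 8.2867*c^3 - 11.922*c^2 - 0.0907999999999998*c + 10.1808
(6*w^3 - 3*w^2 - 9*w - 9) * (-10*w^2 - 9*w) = -60*w^5 - 24*w^4 + 117*w^3 + 171*w^2 + 81*w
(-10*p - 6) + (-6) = -10*p - 12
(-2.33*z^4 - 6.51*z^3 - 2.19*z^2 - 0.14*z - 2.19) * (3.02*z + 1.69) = -7.0366*z^5 - 23.5979*z^4 - 17.6157*z^3 - 4.1239*z^2 - 6.8504*z - 3.7011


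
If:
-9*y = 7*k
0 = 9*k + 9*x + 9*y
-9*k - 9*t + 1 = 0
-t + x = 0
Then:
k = 1/7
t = -2/63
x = -2/63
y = -1/9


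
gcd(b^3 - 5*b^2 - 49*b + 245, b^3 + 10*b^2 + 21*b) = b + 7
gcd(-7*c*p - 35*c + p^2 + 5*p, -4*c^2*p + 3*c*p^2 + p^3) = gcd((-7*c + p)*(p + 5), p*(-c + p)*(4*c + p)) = 1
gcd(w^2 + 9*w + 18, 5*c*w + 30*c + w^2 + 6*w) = w + 6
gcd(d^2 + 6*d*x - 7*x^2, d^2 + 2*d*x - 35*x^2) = d + 7*x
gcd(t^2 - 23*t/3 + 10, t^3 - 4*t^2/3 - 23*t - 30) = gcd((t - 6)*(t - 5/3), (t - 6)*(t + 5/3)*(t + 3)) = t - 6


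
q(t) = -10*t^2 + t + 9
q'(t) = 1 - 20*t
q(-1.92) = -29.78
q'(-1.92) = 39.40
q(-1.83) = -26.32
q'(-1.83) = 37.60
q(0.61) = 5.89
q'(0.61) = -11.20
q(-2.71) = -67.15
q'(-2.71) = 55.20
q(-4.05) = -159.08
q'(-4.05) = 82.00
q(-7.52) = -564.02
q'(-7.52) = 151.40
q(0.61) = 5.89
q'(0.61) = -11.20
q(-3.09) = -89.57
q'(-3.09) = 62.80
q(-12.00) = -1443.00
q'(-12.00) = 241.00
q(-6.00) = -357.00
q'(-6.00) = 121.00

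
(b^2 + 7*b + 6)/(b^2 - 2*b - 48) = (b + 1)/(b - 8)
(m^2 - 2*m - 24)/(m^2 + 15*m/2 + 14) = 2*(m - 6)/(2*m + 7)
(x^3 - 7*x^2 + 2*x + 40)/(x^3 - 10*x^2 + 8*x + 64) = (x - 5)/(x - 8)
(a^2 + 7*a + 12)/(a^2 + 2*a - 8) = (a + 3)/(a - 2)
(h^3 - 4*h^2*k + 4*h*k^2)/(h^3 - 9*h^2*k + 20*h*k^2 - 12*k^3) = h*(h - 2*k)/(h^2 - 7*h*k + 6*k^2)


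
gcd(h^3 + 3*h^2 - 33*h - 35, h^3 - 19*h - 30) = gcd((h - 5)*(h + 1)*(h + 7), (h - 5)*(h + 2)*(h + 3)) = h - 5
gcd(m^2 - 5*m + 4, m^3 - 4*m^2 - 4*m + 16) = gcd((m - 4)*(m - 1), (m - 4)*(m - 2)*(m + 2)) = m - 4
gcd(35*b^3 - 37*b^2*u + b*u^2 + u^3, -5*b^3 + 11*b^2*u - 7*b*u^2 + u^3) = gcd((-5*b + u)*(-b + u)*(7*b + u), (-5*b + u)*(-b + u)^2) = 5*b^2 - 6*b*u + u^2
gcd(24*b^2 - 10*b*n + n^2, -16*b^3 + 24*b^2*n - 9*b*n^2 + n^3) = 4*b - n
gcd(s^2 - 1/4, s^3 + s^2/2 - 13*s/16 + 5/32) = s - 1/2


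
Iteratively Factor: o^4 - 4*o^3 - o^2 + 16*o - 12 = (o + 2)*(o^3 - 6*o^2 + 11*o - 6) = (o - 3)*(o + 2)*(o^2 - 3*o + 2) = (o - 3)*(o - 1)*(o + 2)*(o - 2)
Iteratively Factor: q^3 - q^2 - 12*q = (q + 3)*(q^2 - 4*q) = q*(q + 3)*(q - 4)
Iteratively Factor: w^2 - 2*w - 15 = (w + 3)*(w - 5)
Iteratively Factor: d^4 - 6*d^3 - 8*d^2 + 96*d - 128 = (d + 4)*(d^3 - 10*d^2 + 32*d - 32) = (d - 2)*(d + 4)*(d^2 - 8*d + 16) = (d - 4)*(d - 2)*(d + 4)*(d - 4)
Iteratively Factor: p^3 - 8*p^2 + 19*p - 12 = (p - 3)*(p^2 - 5*p + 4) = (p - 4)*(p - 3)*(p - 1)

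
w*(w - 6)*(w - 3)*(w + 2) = w^4 - 7*w^3 + 36*w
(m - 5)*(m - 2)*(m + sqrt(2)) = m^3 - 7*m^2 + sqrt(2)*m^2 - 7*sqrt(2)*m + 10*m + 10*sqrt(2)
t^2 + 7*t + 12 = (t + 3)*(t + 4)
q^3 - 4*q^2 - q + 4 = (q - 4)*(q - 1)*(q + 1)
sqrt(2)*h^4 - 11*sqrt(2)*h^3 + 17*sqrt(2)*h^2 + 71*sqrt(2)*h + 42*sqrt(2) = (h - 7)*(h - 6)*(h + 1)*(sqrt(2)*h + sqrt(2))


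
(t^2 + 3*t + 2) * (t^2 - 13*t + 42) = t^4 - 10*t^3 + 5*t^2 + 100*t + 84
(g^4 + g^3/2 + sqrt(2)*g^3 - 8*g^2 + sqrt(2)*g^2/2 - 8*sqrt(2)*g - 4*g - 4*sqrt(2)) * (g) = g^5 + g^4/2 + sqrt(2)*g^4 - 8*g^3 + sqrt(2)*g^3/2 - 8*sqrt(2)*g^2 - 4*g^2 - 4*sqrt(2)*g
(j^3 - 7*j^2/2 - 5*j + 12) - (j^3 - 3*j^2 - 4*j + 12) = -j^2/2 - j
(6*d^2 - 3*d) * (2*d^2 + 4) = 12*d^4 - 6*d^3 + 24*d^2 - 12*d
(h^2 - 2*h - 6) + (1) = h^2 - 2*h - 5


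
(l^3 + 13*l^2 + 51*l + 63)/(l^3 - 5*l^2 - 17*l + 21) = (l^2 + 10*l + 21)/(l^2 - 8*l + 7)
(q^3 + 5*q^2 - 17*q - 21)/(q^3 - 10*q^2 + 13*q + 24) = (q + 7)/(q - 8)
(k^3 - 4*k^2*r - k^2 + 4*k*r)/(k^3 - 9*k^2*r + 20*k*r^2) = (1 - k)/(-k + 5*r)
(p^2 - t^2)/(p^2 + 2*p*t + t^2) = (p - t)/(p + t)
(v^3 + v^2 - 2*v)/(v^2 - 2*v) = (v^2 + v - 2)/(v - 2)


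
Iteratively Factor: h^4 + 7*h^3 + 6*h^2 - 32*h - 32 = (h + 4)*(h^3 + 3*h^2 - 6*h - 8) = (h + 4)^2*(h^2 - h - 2) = (h + 1)*(h + 4)^2*(h - 2)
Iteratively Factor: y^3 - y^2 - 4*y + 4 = (y + 2)*(y^2 - 3*y + 2) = (y - 2)*(y + 2)*(y - 1)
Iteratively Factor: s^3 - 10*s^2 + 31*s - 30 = (s - 5)*(s^2 - 5*s + 6) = (s - 5)*(s - 2)*(s - 3)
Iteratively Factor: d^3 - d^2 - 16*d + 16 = (d - 1)*(d^2 - 16) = (d - 4)*(d - 1)*(d + 4)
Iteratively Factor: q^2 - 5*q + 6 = (q - 3)*(q - 2)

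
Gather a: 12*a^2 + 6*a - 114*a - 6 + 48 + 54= 12*a^2 - 108*a + 96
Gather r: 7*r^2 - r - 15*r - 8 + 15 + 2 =7*r^2 - 16*r + 9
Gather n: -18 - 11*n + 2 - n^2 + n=-n^2 - 10*n - 16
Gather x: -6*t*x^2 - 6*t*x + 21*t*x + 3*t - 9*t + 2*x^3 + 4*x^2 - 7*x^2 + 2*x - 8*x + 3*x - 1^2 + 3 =-6*t + 2*x^3 + x^2*(-6*t - 3) + x*(15*t - 3) + 2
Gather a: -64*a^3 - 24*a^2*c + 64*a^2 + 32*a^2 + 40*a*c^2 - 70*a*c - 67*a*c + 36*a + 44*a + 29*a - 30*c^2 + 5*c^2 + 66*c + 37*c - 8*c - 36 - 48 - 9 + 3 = -64*a^3 + a^2*(96 - 24*c) + a*(40*c^2 - 137*c + 109) - 25*c^2 + 95*c - 90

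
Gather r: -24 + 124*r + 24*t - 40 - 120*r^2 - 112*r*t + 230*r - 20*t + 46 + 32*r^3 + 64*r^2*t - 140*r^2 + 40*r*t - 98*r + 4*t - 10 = 32*r^3 + r^2*(64*t - 260) + r*(256 - 72*t) + 8*t - 28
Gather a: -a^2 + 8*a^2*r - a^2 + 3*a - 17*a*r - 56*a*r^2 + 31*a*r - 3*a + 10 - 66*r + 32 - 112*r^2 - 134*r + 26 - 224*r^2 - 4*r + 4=a^2*(8*r - 2) + a*(-56*r^2 + 14*r) - 336*r^2 - 204*r + 72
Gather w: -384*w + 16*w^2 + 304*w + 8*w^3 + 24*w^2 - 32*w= 8*w^3 + 40*w^2 - 112*w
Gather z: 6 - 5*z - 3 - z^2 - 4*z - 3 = -z^2 - 9*z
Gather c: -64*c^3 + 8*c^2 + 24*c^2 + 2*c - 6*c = -64*c^3 + 32*c^2 - 4*c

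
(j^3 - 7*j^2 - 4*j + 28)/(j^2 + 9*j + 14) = (j^2 - 9*j + 14)/(j + 7)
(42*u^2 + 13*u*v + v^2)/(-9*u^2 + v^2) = (-42*u^2 - 13*u*v - v^2)/(9*u^2 - v^2)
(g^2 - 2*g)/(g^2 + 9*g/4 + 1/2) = 4*g*(g - 2)/(4*g^2 + 9*g + 2)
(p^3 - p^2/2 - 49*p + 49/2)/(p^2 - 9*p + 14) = (2*p^2 + 13*p - 7)/(2*(p - 2))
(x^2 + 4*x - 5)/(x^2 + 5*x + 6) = (x^2 + 4*x - 5)/(x^2 + 5*x + 6)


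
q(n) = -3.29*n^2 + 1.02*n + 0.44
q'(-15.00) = 99.72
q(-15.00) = -755.11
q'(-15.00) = 99.72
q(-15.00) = -755.11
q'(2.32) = -14.25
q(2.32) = -14.90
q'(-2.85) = 19.77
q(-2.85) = -29.19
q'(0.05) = 0.69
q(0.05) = 0.48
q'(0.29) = -0.89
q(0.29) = 0.46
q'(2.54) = -15.69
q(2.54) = -18.19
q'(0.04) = 0.76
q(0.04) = 0.48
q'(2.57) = -15.89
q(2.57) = -18.67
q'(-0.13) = 1.88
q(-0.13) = 0.25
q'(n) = 1.02 - 6.58*n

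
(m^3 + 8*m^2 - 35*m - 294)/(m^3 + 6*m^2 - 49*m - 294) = (m^2 + m - 42)/(m^2 - m - 42)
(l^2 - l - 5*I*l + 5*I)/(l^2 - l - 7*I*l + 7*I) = (l - 5*I)/(l - 7*I)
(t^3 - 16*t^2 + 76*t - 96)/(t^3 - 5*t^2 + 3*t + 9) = (t^3 - 16*t^2 + 76*t - 96)/(t^3 - 5*t^2 + 3*t + 9)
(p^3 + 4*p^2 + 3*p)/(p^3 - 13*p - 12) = p/(p - 4)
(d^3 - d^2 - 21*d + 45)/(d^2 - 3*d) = d + 2 - 15/d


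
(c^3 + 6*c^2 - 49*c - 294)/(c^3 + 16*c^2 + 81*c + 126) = (c - 7)/(c + 3)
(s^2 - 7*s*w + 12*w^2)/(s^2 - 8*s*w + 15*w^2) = (s - 4*w)/(s - 5*w)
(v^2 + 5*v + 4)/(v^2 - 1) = (v + 4)/(v - 1)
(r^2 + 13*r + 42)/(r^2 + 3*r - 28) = (r + 6)/(r - 4)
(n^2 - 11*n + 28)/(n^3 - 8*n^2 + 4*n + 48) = (n - 7)/(n^2 - 4*n - 12)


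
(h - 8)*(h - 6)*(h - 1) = h^3 - 15*h^2 + 62*h - 48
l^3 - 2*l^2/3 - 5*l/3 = l*(l - 5/3)*(l + 1)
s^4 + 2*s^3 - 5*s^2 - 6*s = s*(s - 2)*(s + 1)*(s + 3)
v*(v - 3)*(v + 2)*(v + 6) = v^4 + 5*v^3 - 12*v^2 - 36*v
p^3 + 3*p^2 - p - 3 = (p - 1)*(p + 1)*(p + 3)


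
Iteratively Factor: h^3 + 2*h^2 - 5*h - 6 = (h - 2)*(h^2 + 4*h + 3) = (h - 2)*(h + 3)*(h + 1)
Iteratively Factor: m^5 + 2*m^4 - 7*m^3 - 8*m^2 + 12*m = (m)*(m^4 + 2*m^3 - 7*m^2 - 8*m + 12) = m*(m + 3)*(m^3 - m^2 - 4*m + 4) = m*(m - 1)*(m + 3)*(m^2 - 4) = m*(m - 2)*(m - 1)*(m + 3)*(m + 2)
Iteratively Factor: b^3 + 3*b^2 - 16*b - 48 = (b + 3)*(b^2 - 16) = (b - 4)*(b + 3)*(b + 4)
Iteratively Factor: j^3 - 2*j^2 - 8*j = (j - 4)*(j^2 + 2*j) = j*(j - 4)*(j + 2)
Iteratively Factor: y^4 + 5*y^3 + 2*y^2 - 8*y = (y + 4)*(y^3 + y^2 - 2*y) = (y + 2)*(y + 4)*(y^2 - y) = (y - 1)*(y + 2)*(y + 4)*(y)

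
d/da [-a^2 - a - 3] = -2*a - 1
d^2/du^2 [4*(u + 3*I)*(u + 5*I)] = 8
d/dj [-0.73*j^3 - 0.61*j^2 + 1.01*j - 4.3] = -2.19*j^2 - 1.22*j + 1.01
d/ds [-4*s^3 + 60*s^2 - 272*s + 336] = -12*s^2 + 120*s - 272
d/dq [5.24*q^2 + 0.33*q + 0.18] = 10.48*q + 0.33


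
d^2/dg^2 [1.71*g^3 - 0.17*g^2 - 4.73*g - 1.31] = 10.26*g - 0.34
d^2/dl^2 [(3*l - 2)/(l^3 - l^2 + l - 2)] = 2*((3*l - 2)*(3*l^2 - 2*l + 1)^2 + (-9*l^2 + 6*l - (3*l - 2)*(3*l - 1) - 3)*(l^3 - l^2 + l - 2))/(l^3 - l^2 + l - 2)^3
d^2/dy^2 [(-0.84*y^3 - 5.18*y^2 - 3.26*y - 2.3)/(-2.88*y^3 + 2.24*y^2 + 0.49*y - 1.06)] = (1.4210854715202e-14*y^7 + 96.7680000000001*y^6 + 169.350912*y^5 + 115.82784*y^4 - 423.856216*y^3 + 1.52136000000002*y^2 + 25.124448*y + 27.053684)/(23.887872*y^9 - 55.738368*y^8 + 31.159296*y^7 + 34.103296*y^6 - 46.33104*y^5 + 5.367264*y^4 + 16.570991*y^3 - 6.787074*y^2 - 1.651692*y + 1.191016)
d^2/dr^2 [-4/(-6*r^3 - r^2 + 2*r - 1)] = 8*(-(18*r + 1)*(6*r^3 + r^2 - 2*r + 1) + 4*(9*r^2 + r - 1)^2)/(6*r^3 + r^2 - 2*r + 1)^3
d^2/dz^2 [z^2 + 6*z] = 2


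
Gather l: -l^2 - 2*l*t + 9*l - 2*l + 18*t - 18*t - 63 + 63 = -l^2 + l*(7 - 2*t)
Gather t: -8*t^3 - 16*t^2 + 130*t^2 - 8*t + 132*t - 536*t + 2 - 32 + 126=-8*t^3 + 114*t^2 - 412*t + 96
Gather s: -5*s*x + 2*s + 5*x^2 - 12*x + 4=s*(2 - 5*x) + 5*x^2 - 12*x + 4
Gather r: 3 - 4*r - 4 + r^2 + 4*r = r^2 - 1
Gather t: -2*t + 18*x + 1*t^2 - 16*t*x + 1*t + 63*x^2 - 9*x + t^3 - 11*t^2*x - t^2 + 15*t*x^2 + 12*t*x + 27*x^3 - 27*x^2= t^3 - 11*t^2*x + t*(15*x^2 - 4*x - 1) + 27*x^3 + 36*x^2 + 9*x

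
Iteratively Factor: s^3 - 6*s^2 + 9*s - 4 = (s - 1)*(s^2 - 5*s + 4) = (s - 1)^2*(s - 4)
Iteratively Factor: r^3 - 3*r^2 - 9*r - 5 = (r + 1)*(r^2 - 4*r - 5) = (r - 5)*(r + 1)*(r + 1)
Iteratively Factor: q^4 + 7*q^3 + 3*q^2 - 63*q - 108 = (q + 3)*(q^3 + 4*q^2 - 9*q - 36) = (q + 3)^2*(q^2 + q - 12) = (q + 3)^2*(q + 4)*(q - 3)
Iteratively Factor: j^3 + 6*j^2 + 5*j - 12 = (j + 4)*(j^2 + 2*j - 3) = (j + 3)*(j + 4)*(j - 1)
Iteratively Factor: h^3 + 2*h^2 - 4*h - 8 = (h - 2)*(h^2 + 4*h + 4) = (h - 2)*(h + 2)*(h + 2)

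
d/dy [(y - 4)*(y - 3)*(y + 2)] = 3*y^2 - 10*y - 2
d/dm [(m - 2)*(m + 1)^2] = 3*m^2 - 3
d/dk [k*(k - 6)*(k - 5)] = 3*k^2 - 22*k + 30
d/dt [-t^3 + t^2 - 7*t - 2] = -3*t^2 + 2*t - 7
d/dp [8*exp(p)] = 8*exp(p)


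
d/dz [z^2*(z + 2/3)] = z*(9*z + 4)/3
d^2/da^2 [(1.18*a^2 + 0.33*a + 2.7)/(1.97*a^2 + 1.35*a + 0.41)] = (-3.71502599999999*a^3 + 57.152064*a^2 + 41.484654*a + 5.511326)/(7.645373*a^6 + 15.717645*a^5 + 15.544482*a^4 + 9.002745*a^3 + 3.235146*a^2 + 0.680805*a + 0.068921)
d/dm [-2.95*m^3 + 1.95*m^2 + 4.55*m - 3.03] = -8.85*m^2 + 3.9*m + 4.55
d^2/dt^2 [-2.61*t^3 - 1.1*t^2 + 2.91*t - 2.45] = -15.66*t - 2.2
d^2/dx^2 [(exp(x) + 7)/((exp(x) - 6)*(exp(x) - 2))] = (exp(4*x) + 36*exp(3*x) - 240*exp(2*x) + 208*exp(x) + 816)*exp(x)/(exp(6*x) - 24*exp(5*x) + 228*exp(4*x) - 1088*exp(3*x) + 2736*exp(2*x) - 3456*exp(x) + 1728)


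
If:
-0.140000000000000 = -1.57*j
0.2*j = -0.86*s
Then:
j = 0.09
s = -0.02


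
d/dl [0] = 0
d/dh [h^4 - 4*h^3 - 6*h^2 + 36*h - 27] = 4*h^3 - 12*h^2 - 12*h + 36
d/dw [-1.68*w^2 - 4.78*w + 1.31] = -3.36*w - 4.78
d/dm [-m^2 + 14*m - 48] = 14 - 2*m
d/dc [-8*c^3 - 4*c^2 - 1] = 8*c*(-3*c - 1)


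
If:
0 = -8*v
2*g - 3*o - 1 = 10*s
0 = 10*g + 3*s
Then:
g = -3*s/10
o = -53*s/15 - 1/3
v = 0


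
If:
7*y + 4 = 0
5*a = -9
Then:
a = -9/5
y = -4/7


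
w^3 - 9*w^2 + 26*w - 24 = (w - 4)*(w - 3)*(w - 2)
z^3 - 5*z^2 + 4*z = z*(z - 4)*(z - 1)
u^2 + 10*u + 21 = (u + 3)*(u + 7)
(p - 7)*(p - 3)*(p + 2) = p^3 - 8*p^2 + p + 42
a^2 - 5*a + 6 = (a - 3)*(a - 2)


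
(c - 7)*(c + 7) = c^2 - 49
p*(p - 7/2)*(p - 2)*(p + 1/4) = p^4 - 21*p^3/4 + 45*p^2/8 + 7*p/4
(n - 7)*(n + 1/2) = n^2 - 13*n/2 - 7/2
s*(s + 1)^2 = s^3 + 2*s^2 + s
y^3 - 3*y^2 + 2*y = y*(y - 2)*(y - 1)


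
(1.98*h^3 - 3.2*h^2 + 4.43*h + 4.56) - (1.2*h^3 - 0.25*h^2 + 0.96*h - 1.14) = 0.78*h^3 - 2.95*h^2 + 3.47*h + 5.7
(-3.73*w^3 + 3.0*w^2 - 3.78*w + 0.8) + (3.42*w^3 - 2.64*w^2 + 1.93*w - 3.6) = -0.31*w^3 + 0.36*w^2 - 1.85*w - 2.8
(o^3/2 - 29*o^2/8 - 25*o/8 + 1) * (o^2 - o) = o^5/2 - 33*o^4/8 + o^3/2 + 33*o^2/8 - o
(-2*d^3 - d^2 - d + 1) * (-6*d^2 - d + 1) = 12*d^5 + 8*d^4 + 5*d^3 - 6*d^2 - 2*d + 1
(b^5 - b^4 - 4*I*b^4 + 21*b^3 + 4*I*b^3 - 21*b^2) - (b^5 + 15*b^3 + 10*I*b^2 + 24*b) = -b^4 - 4*I*b^4 + 6*b^3 + 4*I*b^3 - 21*b^2 - 10*I*b^2 - 24*b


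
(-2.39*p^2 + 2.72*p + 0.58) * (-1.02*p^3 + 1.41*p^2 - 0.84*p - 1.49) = 2.4378*p^5 - 6.1443*p^4 + 5.2512*p^3 + 2.0941*p^2 - 4.54*p - 0.8642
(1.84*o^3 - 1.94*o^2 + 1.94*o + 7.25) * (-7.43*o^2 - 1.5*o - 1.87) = -13.6712*o^5 + 11.6542*o^4 - 14.945*o^3 - 53.1497*o^2 - 14.5028*o - 13.5575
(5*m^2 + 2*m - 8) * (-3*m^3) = -15*m^5 - 6*m^4 + 24*m^3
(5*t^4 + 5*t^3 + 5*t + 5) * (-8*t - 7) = -40*t^5 - 75*t^4 - 35*t^3 - 40*t^2 - 75*t - 35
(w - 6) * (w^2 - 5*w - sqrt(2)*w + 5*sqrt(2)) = w^3 - 11*w^2 - sqrt(2)*w^2 + 11*sqrt(2)*w + 30*w - 30*sqrt(2)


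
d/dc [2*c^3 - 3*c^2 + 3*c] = 6*c^2 - 6*c + 3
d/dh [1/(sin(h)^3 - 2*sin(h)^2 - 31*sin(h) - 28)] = (-3*sin(h)^2 + 4*sin(h) + 31)*cos(h)/((sin(h) - 7)^2*(sin(h) + 1)^2*(sin(h) + 4)^2)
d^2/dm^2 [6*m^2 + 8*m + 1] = 12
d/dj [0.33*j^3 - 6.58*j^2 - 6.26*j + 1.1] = 0.99*j^2 - 13.16*j - 6.26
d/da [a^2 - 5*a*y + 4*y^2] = 2*a - 5*y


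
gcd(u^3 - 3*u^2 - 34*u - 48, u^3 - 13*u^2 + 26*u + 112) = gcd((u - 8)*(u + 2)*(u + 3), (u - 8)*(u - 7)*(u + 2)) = u^2 - 6*u - 16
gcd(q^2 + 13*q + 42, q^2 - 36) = q + 6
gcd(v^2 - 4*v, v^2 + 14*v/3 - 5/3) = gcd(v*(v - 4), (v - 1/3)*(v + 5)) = 1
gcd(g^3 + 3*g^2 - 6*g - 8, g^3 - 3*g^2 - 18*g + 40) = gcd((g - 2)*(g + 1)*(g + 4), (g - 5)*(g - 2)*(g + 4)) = g^2 + 2*g - 8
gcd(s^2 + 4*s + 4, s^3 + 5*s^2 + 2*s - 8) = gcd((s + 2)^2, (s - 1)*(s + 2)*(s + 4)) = s + 2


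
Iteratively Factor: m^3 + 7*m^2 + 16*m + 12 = (m + 2)*(m^2 + 5*m + 6) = (m + 2)^2*(m + 3)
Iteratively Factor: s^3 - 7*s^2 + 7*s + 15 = (s - 5)*(s^2 - 2*s - 3) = (s - 5)*(s - 3)*(s + 1)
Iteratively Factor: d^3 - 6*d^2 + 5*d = (d - 1)*(d^2 - 5*d) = (d - 5)*(d - 1)*(d)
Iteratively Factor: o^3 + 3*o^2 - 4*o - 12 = (o + 2)*(o^2 + o - 6) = (o + 2)*(o + 3)*(o - 2)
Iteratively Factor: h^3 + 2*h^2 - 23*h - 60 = (h + 4)*(h^2 - 2*h - 15) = (h - 5)*(h + 4)*(h + 3)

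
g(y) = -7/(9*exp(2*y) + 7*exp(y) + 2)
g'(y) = -7*(-18*exp(2*y) - 7*exp(y))/(9*exp(2*y) + 7*exp(y) + 2)^2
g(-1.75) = -2.01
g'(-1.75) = 1.01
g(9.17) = -0.00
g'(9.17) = 0.00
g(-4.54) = -3.37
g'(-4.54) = 0.12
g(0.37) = -0.23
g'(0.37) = 0.35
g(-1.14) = -1.36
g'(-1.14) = 1.07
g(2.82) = -0.00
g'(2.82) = 0.01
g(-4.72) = -3.39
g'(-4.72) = 0.10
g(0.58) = -0.16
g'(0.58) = 0.26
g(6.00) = 0.00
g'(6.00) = 0.00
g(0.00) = -0.39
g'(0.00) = 0.54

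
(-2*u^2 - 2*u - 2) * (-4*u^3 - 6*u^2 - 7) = 8*u^5 + 20*u^4 + 20*u^3 + 26*u^2 + 14*u + 14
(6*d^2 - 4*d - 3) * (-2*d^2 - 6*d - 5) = -12*d^4 - 28*d^3 + 38*d + 15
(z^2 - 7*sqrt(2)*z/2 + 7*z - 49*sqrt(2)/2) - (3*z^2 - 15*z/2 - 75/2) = -2*z^2 - 7*sqrt(2)*z/2 + 29*z/2 - 49*sqrt(2)/2 + 75/2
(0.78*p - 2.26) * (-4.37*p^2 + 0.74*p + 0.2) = -3.4086*p^3 + 10.4534*p^2 - 1.5164*p - 0.452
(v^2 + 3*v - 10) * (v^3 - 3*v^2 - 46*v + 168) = v^5 - 65*v^3 + 60*v^2 + 964*v - 1680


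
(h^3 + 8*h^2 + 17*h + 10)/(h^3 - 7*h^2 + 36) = (h^2 + 6*h + 5)/(h^2 - 9*h + 18)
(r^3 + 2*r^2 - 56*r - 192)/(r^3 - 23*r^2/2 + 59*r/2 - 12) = 2*(r^2 + 10*r + 24)/(2*r^2 - 7*r + 3)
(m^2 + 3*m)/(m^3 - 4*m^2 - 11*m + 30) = m/(m^2 - 7*m + 10)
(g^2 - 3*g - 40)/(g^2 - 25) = (g - 8)/(g - 5)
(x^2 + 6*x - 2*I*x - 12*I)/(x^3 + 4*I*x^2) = (x^2 + 2*x*(3 - I) - 12*I)/(x^2*(x + 4*I))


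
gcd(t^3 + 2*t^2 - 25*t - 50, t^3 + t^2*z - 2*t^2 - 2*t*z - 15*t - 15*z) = t - 5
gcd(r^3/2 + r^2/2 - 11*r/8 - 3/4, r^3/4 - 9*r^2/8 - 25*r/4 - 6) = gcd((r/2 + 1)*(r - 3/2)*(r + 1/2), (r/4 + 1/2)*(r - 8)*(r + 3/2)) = r + 2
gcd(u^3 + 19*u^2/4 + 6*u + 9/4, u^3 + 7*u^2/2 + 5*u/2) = u + 1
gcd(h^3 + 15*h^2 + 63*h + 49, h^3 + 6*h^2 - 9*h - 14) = h^2 + 8*h + 7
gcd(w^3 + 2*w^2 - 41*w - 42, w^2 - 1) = w + 1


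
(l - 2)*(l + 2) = l^2 - 4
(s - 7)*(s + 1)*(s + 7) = s^3 + s^2 - 49*s - 49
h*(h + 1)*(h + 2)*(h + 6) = h^4 + 9*h^3 + 20*h^2 + 12*h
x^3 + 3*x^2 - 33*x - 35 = (x - 5)*(x + 1)*(x + 7)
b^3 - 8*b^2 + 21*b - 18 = (b - 3)^2*(b - 2)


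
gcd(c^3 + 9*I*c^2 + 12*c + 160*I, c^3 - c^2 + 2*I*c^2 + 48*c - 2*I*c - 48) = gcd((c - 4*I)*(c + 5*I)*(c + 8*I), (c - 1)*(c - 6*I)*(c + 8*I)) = c + 8*I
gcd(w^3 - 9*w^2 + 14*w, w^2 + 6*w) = w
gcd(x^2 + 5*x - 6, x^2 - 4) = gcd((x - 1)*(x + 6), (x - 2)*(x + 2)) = 1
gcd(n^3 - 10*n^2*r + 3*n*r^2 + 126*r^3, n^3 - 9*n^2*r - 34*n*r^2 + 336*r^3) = -n + 7*r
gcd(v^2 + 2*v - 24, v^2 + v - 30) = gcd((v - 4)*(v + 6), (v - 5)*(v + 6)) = v + 6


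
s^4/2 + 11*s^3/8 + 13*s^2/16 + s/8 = s*(s/2 + 1)*(s + 1/4)*(s + 1/2)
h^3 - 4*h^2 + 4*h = h*(h - 2)^2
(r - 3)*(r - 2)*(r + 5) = r^3 - 19*r + 30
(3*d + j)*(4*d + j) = 12*d^2 + 7*d*j + j^2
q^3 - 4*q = q*(q - 2)*(q + 2)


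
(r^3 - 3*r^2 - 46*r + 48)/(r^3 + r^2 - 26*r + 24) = (r - 8)/(r - 4)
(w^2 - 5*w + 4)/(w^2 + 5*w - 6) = (w - 4)/(w + 6)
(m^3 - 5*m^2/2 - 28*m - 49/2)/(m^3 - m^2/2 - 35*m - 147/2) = (m + 1)/(m + 3)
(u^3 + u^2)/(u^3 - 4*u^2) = (u + 1)/(u - 4)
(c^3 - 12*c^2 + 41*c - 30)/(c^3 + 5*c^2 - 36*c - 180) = (c^2 - 6*c + 5)/(c^2 + 11*c + 30)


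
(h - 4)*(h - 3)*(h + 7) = h^3 - 37*h + 84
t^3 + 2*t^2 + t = t*(t + 1)^2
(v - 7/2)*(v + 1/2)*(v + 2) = v^3 - v^2 - 31*v/4 - 7/2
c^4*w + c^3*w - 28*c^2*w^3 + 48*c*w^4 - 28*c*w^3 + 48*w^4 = (c - 4*w)*(c - 2*w)*(c + 6*w)*(c*w + w)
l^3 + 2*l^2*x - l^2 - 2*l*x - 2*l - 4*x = (l - 2)*(l + 1)*(l + 2*x)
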